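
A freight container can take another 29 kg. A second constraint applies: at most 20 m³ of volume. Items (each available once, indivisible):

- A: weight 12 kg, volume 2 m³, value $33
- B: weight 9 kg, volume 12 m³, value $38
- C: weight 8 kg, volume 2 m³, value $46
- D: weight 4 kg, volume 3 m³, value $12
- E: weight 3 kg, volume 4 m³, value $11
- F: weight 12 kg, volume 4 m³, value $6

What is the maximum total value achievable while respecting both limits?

Feasible sets respecting both limits:
- A+B+C: weight 29, volume 16, value 117
- A+C+D+E: weight 27, volume 11, value 102
- B+C+D: weight 21, volume 17, value 96
Best: $117.

$117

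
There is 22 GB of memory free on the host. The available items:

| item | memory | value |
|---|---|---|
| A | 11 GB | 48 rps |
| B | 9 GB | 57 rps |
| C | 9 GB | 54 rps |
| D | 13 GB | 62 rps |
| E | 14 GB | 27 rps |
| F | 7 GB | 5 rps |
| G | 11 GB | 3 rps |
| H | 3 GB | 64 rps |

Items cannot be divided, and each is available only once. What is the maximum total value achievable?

175 rps

Check high-value combinations within 22 GB:
- B+C+H: memory 9+9+3=21, value 57+54+64=175
- D+H: memory 13+3=16, value 62+64=126
- B+F+H: memory 9+7+3=19, value 57+5+64=126
- C+F+H: memory 9+7+3=19, value 54+5+64=123
Best: 175 rps.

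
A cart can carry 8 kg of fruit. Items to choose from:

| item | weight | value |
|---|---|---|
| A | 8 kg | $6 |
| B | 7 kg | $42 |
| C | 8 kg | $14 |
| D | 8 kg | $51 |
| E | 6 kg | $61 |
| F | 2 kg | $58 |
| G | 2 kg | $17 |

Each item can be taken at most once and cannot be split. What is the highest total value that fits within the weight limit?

$119

Check high-value combinations within 8 kg:
- E+F: weight 6+2=8, value 61+58=119
- E+G: weight 6+2=8, value 61+17=78
- F+G: weight 2+2=4, value 58+17=75
- E: weight 6, value 61
Best: $119.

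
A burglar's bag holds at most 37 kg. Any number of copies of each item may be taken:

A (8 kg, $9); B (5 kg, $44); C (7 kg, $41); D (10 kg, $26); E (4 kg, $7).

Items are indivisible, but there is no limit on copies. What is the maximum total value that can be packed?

Best value-per-unit is B at 44/5, and filling with it alone uses weight 7×5=35. No mix of the others beats 7×44 = 308.

$308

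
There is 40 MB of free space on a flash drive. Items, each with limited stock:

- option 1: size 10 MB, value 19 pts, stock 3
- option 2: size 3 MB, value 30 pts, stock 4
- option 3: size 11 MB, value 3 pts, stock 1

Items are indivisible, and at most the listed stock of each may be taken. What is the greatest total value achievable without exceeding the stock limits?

158 pts

Best selections within size 40 and stock limits:
- 2×option 1 + 4×option 2: size 32, value 158
- 3×option 1 + 3×option 2: size 39, value 147
- 1×option 1 + 4×option 2 + 1×option 3: size 33, value 142
- 1×option 1 + 4×option 2: size 22, value 139
Best: 158 pts.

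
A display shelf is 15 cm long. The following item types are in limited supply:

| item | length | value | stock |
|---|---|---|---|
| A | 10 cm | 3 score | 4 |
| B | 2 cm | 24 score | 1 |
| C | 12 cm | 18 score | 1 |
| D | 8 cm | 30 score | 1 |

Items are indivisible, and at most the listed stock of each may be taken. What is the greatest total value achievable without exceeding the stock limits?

Best selections within length 15 and stock limits:
- 1×B + 1×D: length 10, value 54
- 1×B + 1×C: length 14, value 42
- 1×D: length 8, value 30
Best: 54 score.

54 score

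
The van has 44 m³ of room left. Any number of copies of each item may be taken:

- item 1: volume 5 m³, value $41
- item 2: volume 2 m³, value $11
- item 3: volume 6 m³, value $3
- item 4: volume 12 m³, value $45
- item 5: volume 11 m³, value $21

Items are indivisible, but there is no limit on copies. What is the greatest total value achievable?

Best value-per-unit is item 1 at 41/5; filling with it alone gives 8×41 = 328.
Optimal mix: 8×item 1 + 2×item 2 → volume 44, value 350.

$350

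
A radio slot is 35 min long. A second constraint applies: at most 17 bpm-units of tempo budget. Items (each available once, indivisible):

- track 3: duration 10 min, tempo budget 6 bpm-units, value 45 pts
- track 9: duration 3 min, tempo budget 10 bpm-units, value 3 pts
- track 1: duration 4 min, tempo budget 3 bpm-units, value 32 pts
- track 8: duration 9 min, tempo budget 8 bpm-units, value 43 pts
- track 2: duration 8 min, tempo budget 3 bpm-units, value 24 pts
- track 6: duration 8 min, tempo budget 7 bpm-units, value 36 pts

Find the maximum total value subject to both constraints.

120 pts

Feasible sets respecting both limits:
- track 3+track 1+track 8: duration 23, tempo budget 17, value 120
- track 3+track 1+track 6: duration 22, tempo budget 16, value 113
- track 3+track 8+track 2: duration 27, tempo budget 17, value 112
- track 3+track 2+track 6: duration 26, tempo budget 16, value 105
Best: 120 pts.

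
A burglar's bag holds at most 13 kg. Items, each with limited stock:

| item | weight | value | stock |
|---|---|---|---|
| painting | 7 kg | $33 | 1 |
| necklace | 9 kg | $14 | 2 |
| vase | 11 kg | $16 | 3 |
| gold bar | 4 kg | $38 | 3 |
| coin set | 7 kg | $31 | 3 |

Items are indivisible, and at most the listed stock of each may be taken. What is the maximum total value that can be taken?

$114

Top feasible selections:
- 3×gold bar: weight 12, value 114
- 2×gold bar: weight 8, value 76
- 1×painting + 1×gold bar: weight 11, value 71
- 1×gold bar + 1×coin set: weight 11, value 69
Best: $114.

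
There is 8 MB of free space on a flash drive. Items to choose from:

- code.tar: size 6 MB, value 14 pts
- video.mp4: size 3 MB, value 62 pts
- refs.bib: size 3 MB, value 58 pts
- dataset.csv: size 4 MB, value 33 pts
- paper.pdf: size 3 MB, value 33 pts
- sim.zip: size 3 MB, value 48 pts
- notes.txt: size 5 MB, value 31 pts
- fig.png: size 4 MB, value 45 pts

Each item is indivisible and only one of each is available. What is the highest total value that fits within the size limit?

120 pts

Check high-value combinations within 8 MB:
- video.mp4+refs.bib: size 3+3=6, value 62+58=120
- video.mp4+sim.zip: size 3+3=6, value 62+48=110
- video.mp4+fig.png: size 3+4=7, value 62+45=107
- refs.bib+sim.zip: size 3+3=6, value 58+48=106
- refs.bib+fig.png: size 3+4=7, value 58+45=103
Best: 120 pts.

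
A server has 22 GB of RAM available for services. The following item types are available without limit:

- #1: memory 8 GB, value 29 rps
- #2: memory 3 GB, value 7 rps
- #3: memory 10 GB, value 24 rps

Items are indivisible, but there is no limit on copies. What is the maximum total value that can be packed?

Best value-per-unit is #1 at 29/8; filling with it alone gives 2×29 = 58.
Optimal mix: 2×#1 + 2×#2 → memory 22, value 72.

72 rps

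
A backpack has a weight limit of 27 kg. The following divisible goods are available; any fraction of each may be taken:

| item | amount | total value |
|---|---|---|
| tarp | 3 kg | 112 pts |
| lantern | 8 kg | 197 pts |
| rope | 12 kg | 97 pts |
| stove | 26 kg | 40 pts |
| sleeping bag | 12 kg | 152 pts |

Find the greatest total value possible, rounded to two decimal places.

493.33

Take in order of value per unit:
- tarp (112/3 per unit): all 3 → value 112, running total 112.00
- lantern (197/8 per unit): all 8 → value 197, running total 309.00
- sleeping bag (152/12 per unit): all 12 → value 152, running total 461.00
- rope (97/12 per unit): 4 of 12 → value 4×97/12 = 32.3333, running total 493.33
Total 493.33.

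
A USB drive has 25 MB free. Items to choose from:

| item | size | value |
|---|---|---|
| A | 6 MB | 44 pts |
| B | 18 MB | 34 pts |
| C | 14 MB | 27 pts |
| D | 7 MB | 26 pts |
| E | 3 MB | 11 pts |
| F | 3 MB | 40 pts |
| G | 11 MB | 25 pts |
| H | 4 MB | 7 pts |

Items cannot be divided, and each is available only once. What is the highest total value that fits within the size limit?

128 pts

Check high-value combinations within 25 MB:
- A+D+E+F+H: size 6+7+3+3+4=23, value 44+26+11+40+7=128
- A+D+E+F: size 6+7+3+3=19, value 44+26+11+40=121
- A+E+F+G: size 6+3+3+11=23, value 44+11+40+25=120
Best: 128 pts.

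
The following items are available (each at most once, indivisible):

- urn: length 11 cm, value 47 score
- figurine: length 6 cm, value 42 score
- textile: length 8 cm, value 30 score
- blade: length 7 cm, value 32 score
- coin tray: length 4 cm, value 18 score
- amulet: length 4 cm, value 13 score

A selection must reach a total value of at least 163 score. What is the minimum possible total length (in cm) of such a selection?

36

Subsets with value ≥ 163, sorted by total length:
- urn+figurine+textile+blade+coin tray: length 36, value 169
- urn+figurine+textile+blade+amulet: length 36, value 164
- urn+figurine+textile+blade+coin tray+amulet: length 40, value 182
Minimum length: 36 cm.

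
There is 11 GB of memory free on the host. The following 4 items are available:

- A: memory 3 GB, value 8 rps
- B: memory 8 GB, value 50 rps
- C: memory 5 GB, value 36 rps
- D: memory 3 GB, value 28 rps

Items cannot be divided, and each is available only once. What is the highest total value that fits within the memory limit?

78 rps

This is a 0/1 knapsack; check combinations near the capacity.
- B+D: memory 8+3=11, value 50+28=78
- A+C+D: memory 3+5+3=11, value 8+36+28=72
- C+D: memory 5+3=8, value 36+28=64
Best: 78 rps.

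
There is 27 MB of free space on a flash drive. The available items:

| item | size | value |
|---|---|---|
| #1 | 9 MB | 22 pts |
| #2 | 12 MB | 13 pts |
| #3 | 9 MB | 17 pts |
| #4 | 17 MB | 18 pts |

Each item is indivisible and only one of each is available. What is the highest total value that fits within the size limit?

This is a 0/1 knapsack; check combinations near the capacity.
- #1+#4: size 9+17=26, value 22+18=40
- #1+#3: size 9+9=18, value 22+17=39
- #1+#2: size 9+12=21, value 22+13=35
- #3+#4: size 9+17=26, value 17+18=35
Best: 40 pts.

40 pts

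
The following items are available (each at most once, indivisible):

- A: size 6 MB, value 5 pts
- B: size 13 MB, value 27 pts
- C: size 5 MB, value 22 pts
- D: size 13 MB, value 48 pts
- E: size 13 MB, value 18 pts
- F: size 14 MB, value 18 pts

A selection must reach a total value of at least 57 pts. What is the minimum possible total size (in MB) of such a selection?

Subsets with value ≥ 57, sorted by total size:
- C+D: size 18, value 70
- A+C+D: size 24, value 75
- B+D: size 26, value 75
Minimum size: 18 MB.

18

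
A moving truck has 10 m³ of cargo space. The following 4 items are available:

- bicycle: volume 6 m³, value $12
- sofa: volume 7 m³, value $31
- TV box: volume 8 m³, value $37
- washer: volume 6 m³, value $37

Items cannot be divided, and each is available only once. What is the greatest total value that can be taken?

$37

This is a 0/1 knapsack; check combinations near the capacity.
- washer: volume 6, value 37
- TV box: volume 8, value 37
- sofa: volume 7, value 31
- bicycle: volume 6, value 12
Best: $37.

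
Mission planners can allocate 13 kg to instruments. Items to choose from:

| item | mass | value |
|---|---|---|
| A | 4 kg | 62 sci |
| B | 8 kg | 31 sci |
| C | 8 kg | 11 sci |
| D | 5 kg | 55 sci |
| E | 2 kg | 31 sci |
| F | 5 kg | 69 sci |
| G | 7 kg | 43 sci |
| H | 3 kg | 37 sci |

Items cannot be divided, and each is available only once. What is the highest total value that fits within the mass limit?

Check high-value combinations within 13 kg:
- A+F+H: mass 4+5+3=12, value 62+69+37=168
- A+E+F: mass 4+2+5=11, value 62+31+69=162
- D+F+H: mass 5+5+3=13, value 55+69+37=161
- D+E+F: mass 5+2+5=12, value 55+31+69=155
Best: 168 sci.

168 sci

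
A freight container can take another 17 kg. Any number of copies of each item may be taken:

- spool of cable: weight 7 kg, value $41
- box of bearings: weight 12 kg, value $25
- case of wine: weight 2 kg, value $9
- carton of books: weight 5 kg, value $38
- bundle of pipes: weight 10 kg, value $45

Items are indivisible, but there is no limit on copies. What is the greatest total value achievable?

Best value-per-unit is carton of books at 38/5; filling with it alone gives 3×38 = 114.
Optimal mix: 1×case of wine + 3×carton of books → weight 17, value 123.

$123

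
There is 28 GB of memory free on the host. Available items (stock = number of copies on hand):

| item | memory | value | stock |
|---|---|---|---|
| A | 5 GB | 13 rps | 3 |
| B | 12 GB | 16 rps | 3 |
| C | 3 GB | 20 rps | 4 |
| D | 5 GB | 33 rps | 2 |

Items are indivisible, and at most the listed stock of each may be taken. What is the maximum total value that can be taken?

159 rps

Top feasible selections:
- 1×A + 4×C + 2×D: memory 27, value 159
- 4×C + 2×D: memory 22, value 146
Best: 159 rps.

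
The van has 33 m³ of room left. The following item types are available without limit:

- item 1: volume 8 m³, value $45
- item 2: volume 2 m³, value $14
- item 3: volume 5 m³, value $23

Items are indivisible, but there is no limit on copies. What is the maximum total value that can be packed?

Best value-per-unit is item 2 at 14/2, and filling with it alone uses volume 16×2=32. No mix of the others beats 16×14 = 224.

$224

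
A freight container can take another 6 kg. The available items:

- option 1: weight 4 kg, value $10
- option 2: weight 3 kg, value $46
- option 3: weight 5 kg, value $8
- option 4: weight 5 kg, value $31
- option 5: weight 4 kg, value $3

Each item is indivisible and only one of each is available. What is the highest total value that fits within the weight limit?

$46

Check high-value combinations within 6 kg:
- option 2: weight 3, value 46
- option 4: weight 5, value 31
- option 1: weight 4, value 10
Best: $46.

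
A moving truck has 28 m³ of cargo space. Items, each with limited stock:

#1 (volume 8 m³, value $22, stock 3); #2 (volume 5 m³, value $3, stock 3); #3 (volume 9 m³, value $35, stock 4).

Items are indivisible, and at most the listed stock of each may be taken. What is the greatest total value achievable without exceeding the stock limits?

$105

Best selections within volume 28 and stock limits:
- 3×#3: volume 27, value 105
- 1×#1 + 2×#3: volume 26, value 92
Best: $105.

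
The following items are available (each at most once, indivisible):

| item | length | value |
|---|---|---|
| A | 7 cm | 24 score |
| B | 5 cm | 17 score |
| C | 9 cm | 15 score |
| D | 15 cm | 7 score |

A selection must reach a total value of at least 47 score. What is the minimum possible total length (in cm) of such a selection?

21

Subsets with value ≥ 47, sorted by total length:
- A+B+C: length 21, value 56
- A+B+D: length 27, value 48
Minimum length: 21 cm.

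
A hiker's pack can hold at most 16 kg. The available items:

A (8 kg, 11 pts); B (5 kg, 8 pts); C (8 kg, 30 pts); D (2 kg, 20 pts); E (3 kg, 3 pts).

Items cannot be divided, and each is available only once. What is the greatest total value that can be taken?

58 pts

Check high-value combinations within 16 kg:
- B+C+D: weight 5+8+2=15, value 8+30+20=58
- C+D+E: weight 8+2+3=13, value 30+20+3=53
- C+D: weight 8+2=10, value 30+20=50
- A+C: weight 8+8=16, value 11+30=41
- B+C+E: weight 5+8+3=16, value 8+30+3=41
Best: 58 pts.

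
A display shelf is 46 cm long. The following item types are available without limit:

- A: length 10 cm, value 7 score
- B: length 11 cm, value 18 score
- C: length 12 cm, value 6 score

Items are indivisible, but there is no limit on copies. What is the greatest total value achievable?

72 score

Best value-per-unit is B at 18/11, and filling with it alone uses length 4×11=44. No mix of the others beats 4×18 = 72.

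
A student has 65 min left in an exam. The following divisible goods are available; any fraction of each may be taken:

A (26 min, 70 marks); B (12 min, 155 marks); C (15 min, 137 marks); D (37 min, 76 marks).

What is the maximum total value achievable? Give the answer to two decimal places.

386.65

Take in order of value per unit:
- B (155/12 per unit): all 12 → value 155, running total 155.00
- C (137/15 per unit): all 15 → value 137, running total 292.00
- A (70/26 per unit): all 26 → value 70, running total 362.00
- D (76/37 per unit): 12 of 37 → value 12×76/37 = 24.6486, running total 386.65
Total 386.65.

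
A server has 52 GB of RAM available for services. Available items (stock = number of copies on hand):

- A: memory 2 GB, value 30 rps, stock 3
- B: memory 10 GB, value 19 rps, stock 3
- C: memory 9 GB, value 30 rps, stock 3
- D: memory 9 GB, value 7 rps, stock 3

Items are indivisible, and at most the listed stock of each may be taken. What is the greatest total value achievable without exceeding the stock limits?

Best selections within memory 52 and stock limits:
- 3×A + 1×B + 3×C + 1×D: memory 52, value 206
- 3×A + 1×B + 3×C: memory 43, value 199
- 3×A + 3×C + 2×D: memory 51, value 194
- 3×A + 2×B + 2×C: memory 44, value 188
Best: 206 rps.

206 rps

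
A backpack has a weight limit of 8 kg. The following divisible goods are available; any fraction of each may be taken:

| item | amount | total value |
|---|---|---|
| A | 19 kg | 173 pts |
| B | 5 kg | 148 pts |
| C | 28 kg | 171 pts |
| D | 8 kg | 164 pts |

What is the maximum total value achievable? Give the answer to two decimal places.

209.50

Take in order of value per unit:
- B (148/5 per unit): all 5 → value 148, running total 148.00
- D (164/8 per unit): 3 of 8 → value 3×164/8 = 61.5000, running total 209.50
Total 209.50.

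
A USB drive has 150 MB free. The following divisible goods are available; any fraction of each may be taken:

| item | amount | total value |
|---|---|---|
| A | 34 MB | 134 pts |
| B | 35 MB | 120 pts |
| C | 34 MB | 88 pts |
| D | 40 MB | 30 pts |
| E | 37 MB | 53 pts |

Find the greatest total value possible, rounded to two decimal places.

402.50

Take in order of value per unit:
- A (134/34 per unit): all 34 → value 134, running total 134.00
- B (120/35 per unit): all 35 → value 120, running total 254.00
- C (88/34 per unit): all 34 → value 88, running total 342.00
- E (53/37 per unit): all 37 → value 53, running total 395.00
- D (30/40 per unit): 10 of 40 → value 10×30/40 = 7.5000, running total 402.50
Total 402.50.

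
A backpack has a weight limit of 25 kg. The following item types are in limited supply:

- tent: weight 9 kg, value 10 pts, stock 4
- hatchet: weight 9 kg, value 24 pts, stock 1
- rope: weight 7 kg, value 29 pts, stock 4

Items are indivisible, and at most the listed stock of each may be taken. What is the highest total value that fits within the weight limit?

87 pts

Best selections within weight 25 and stock limits:
- 3×rope: weight 21, value 87
- 1×hatchet + 2×rope: weight 23, value 82
- 1×tent + 2×rope: weight 23, value 68
Best: 87 pts.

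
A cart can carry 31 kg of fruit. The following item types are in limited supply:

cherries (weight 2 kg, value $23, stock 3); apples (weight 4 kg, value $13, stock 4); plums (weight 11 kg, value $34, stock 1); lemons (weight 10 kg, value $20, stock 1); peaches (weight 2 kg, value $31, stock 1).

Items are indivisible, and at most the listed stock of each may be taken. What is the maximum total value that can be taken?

$173

Top feasible selections:
- 3×cherries + 3×apples + 1×plums + 1×peaches: weight 31, value 173
- 3×cherries + 2×apples + 1×plums + 1×peaches: weight 27, value 160
- 3×cherries + 3×apples + 1×lemons + 1×peaches: weight 30, value 159
- 3×cherries + 1×plums + 1×lemons + 1×peaches: weight 29, value 154
Best: $173.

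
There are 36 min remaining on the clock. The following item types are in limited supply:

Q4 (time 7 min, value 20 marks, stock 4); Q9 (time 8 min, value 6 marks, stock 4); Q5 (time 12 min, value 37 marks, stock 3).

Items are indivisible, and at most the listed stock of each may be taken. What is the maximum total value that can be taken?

Top feasible selections:
- 3×Q5: time 36, value 111
- 3×Q4 + 1×Q5: time 33, value 97
Best: 111 marks.

111 marks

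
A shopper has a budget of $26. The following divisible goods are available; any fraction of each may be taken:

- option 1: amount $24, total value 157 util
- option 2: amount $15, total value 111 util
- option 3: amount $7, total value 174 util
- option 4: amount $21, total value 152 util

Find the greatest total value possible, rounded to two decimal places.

313.95

Take in order of value per unit:
- option 3 (174/7 per unit): all 7 → value 174, running total 174.00
- option 2 (111/15 per unit): all 15 → value 111, running total 285.00
- option 4 (152/21 per unit): 4 of 21 → value 4×152/21 = 28.9524, running total 313.95
Total 313.95.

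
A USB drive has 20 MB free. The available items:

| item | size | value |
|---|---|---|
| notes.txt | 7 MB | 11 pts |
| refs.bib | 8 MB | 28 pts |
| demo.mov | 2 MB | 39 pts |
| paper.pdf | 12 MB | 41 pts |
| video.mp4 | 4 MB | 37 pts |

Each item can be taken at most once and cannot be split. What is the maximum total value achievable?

117 pts

Check high-value combinations within 20 MB:
- demo.mov+paper.pdf+video.mp4: size 2+12+4=18, value 39+41+37=117
- refs.bib+demo.mov+video.mp4: size 8+2+4=14, value 28+39+37=104
- notes.txt+demo.mov+video.mp4: size 7+2+4=13, value 11+39+37=87
- demo.mov+paper.pdf: size 2+12=14, value 39+41=80
- paper.pdf+video.mp4: size 12+4=16, value 41+37=78
Best: 117 pts.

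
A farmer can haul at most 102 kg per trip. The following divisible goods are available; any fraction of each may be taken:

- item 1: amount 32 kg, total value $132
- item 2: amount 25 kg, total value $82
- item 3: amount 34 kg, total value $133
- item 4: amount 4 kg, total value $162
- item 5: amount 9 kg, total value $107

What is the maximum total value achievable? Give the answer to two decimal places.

609.44

Take in order of value per unit:
- item 4 (162/4 per unit): all 4 → value 162, running total 162.00
- item 5 (107/9 per unit): all 9 → value 107, running total 269.00
- item 1 (132/32 per unit): all 32 → value 132, running total 401.00
- item 3 (133/34 per unit): all 34 → value 133, running total 534.00
- item 2 (82/25 per unit): 23 of 25 → value 23×82/25 = 75.4400, running total 609.44
Total 609.44.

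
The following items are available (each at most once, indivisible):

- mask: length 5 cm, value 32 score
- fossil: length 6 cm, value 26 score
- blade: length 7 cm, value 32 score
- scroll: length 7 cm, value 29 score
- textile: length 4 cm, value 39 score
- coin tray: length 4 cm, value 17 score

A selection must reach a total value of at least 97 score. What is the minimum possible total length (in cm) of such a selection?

15

Subsets with value ≥ 97, sorted by total length:
- mask+fossil+textile: length 15, value 97
- mask+blade+textile: length 16, value 103
- mask+scroll+textile: length 16, value 100
Minimum length: 15 cm.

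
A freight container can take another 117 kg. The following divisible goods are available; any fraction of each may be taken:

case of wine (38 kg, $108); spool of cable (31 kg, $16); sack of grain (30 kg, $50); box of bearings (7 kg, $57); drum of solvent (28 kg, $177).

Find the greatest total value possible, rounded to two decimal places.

Take in order of value per unit:
- box of bearings (57/7 per unit): all 7 → value 57, running total 57.00
- drum of solvent (177/28 per unit): all 28 → value 177, running total 234.00
- case of wine (108/38 per unit): all 38 → value 108, running total 342.00
- sack of grain (50/30 per unit): all 30 → value 50, running total 392.00
- spool of cable (16/31 per unit): 14 of 31 → value 14×16/31 = 7.2258, running total 399.23
Total 399.23.

399.23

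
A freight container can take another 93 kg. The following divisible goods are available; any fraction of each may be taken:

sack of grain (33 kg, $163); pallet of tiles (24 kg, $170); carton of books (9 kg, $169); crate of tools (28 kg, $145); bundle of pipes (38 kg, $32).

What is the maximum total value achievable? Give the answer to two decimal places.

642.06

Take in order of value per unit:
- carton of books (169/9 per unit): all 9 → value 169, running total 169.00
- pallet of tiles (170/24 per unit): all 24 → value 170, running total 339.00
- crate of tools (145/28 per unit): all 28 → value 145, running total 484.00
- sack of grain (163/33 per unit): 32 of 33 → value 32×163/33 = 158.0606, running total 642.06
Total 642.06.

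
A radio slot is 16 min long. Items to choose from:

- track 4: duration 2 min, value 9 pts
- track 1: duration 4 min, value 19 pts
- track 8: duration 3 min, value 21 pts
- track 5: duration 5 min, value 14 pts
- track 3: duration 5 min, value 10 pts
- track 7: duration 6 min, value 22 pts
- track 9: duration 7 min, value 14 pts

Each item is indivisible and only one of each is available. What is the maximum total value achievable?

This is a 0/1 knapsack; check combinations near the capacity.
- track 4+track 1+track 8+track 7: duration 2+4+3+6=15, value 9+19+21+22=71
- track 4+track 8+track 5+track 7: duration 2+3+5+6=16, value 9+21+14+22=66
- track 4+track 1+track 8+track 5: duration 2+4+3+5=14, value 9+19+21+14=63
- track 4+track 1+track 8+track 9: duration 2+4+3+7=16, value 9+19+21+14=63
Best: 71 pts.

71 pts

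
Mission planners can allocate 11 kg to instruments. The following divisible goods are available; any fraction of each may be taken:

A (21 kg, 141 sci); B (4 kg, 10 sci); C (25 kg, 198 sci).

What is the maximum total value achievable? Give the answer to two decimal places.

Take in order of value per unit:
- C (198/25 per unit): 11 of 25 → value 11×198/25 = 87.1200, running total 87.12
Total 87.12.

87.12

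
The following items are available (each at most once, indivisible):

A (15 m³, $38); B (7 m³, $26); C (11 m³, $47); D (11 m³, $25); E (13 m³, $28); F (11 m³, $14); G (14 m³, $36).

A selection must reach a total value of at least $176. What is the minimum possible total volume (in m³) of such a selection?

Subsets with value ≥ 176, sorted by total volume:
- B+C+D+E+F+G: volume 67, value 176
- A+B+C+D+E+F: volume 68, value 178
- A+B+C+D+F+G: volume 69, value 186
- A+B+C+D+E+G: volume 71, value 200
Minimum volume: 67 m³.

67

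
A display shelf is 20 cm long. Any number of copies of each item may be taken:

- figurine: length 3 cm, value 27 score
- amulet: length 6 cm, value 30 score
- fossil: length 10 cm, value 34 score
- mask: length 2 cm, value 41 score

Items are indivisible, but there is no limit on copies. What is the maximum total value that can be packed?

Best value-per-unit is mask at 41/2, and filling with it alone uses length 10×2=20. No mix of the others beats 10×41 = 410.

410 score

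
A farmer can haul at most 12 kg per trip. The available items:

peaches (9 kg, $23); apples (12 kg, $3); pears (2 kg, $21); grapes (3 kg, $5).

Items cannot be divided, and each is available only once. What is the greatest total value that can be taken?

$44

Check high-value combinations within 12 kg:
- peaches+pears: weight 9+2=11, value 23+21=44
- peaches+grapes: weight 9+3=12, value 23+5=28
- pears+grapes: weight 2+3=5, value 21+5=26
- peaches: weight 9, value 23
Best: $44.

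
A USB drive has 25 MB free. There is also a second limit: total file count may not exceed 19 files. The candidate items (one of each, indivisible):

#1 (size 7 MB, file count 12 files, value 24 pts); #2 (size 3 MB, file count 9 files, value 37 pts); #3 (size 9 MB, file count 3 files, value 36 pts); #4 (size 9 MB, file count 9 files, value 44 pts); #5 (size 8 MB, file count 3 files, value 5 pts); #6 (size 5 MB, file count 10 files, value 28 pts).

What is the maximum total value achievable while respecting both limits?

81 pts

Feasible sets respecting both limits:
- #2+#4: size 12, file count 18, value 81
- #3+#4: size 18, file count 12, value 80
- #2+#3+#5: size 20, file count 15, value 78
Best: 81 pts.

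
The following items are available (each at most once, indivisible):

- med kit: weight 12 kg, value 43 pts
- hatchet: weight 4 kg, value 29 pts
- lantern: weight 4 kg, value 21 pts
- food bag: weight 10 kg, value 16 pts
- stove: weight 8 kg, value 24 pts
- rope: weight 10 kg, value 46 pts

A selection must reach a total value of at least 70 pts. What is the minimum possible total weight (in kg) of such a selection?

14

Subsets with value ≥ 70, sorted by total weight:
- hatchet+rope: weight 14, value 75
- hatchet+lantern+stove: weight 16, value 74
- med kit+hatchet: weight 16, value 72
Minimum weight: 14 kg.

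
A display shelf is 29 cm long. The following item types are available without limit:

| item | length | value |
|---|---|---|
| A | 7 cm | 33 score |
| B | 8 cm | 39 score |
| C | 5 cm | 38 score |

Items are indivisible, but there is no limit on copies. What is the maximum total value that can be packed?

Best value-per-unit is C at 38/5; filling with it alone gives 5×38 = 190.
Optimal mix: 1×B + 4×C → length 28, value 191.

191 score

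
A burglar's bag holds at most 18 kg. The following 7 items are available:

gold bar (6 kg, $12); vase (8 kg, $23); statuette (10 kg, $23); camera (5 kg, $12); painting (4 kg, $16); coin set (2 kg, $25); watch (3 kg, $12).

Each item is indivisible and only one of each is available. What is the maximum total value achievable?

$76

Check high-value combinations within 18 kg:
- vase+painting+coin set+watch: weight 8+4+2+3=17, value 23+16+25+12=76
- vase+camera+coin set+watch: weight 8+5+2+3=18, value 23+12+25+12=72
- camera+painting+coin set+watch: weight 5+4+2+3=14, value 12+16+25+12=65
- gold bar+painting+coin set+watch: weight 6+4+2+3=15, value 12+16+25+12=65
- gold bar+camera+painting+coin set: weight 6+5+4+2=17, value 12+12+16+25=65
Best: $76.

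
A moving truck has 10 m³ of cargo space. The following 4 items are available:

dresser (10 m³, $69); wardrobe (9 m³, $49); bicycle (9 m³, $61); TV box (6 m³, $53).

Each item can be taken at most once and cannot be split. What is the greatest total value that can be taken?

$69

Check high-value combinations within 10 m³:
- dresser: volume 10, value 69
- bicycle: volume 9, value 61
- TV box: volume 6, value 53
- wardrobe: volume 9, value 49
Best: $69.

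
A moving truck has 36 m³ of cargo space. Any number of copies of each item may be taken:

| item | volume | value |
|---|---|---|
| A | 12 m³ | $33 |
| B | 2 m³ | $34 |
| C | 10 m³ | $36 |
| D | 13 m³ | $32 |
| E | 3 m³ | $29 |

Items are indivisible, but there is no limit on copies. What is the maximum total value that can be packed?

Best value-per-unit is B at 34/2, and filling with it alone uses volume 18×2=36. No mix of the others beats 18×34 = 612.

$612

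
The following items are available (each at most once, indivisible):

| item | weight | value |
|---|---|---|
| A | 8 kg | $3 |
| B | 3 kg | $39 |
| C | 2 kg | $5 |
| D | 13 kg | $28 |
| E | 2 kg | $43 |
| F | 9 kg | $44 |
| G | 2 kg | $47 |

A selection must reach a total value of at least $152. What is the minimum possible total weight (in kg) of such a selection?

16

Subsets with value ≥ 152, sorted by total weight:
- B+E+F+G: weight 16, value 173
- B+C+E+F+G: weight 18, value 178
- B+D+E+G: weight 20, value 157
Minimum weight: 16 kg.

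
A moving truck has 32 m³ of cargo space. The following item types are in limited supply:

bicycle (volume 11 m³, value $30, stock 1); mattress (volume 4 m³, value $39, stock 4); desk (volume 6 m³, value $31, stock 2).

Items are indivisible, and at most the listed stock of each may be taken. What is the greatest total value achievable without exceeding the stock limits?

$218

Best selections within volume 32 and stock limits:
- 4×mattress + 2×desk: volume 28, value 218
- 4×mattress + 1×desk: volume 22, value 187
Best: $218.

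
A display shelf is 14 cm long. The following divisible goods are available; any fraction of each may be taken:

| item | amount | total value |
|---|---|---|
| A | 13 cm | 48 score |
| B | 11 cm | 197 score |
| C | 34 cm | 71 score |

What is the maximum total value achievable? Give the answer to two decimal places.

Take in order of value per unit:
- B (197/11 per unit): all 11 → value 197, running total 197.00
- A (48/13 per unit): 3 of 13 → value 3×48/13 = 11.0769, running total 208.08
Total 208.08.

208.08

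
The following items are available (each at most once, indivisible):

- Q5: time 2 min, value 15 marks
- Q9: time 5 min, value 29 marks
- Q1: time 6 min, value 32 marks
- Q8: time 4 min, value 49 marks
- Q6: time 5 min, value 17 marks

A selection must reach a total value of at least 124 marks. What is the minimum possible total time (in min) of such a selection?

17

Subsets with value ≥ 124, sorted by total time:
- Q5+Q9+Q1+Q8: time 17, value 125
- Q9+Q1+Q8+Q6: time 20, value 127
Minimum time: 17 min.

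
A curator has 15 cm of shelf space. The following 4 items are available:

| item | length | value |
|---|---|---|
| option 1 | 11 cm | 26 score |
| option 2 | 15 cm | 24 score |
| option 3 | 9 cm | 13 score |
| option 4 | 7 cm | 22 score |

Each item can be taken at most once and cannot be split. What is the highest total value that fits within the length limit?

26 score

Check high-value combinations within 15 cm:
- option 1: length 11, value 26
- option 2: length 15, value 24
- option 4: length 7, value 22
- option 3: length 9, value 13
Best: 26 score.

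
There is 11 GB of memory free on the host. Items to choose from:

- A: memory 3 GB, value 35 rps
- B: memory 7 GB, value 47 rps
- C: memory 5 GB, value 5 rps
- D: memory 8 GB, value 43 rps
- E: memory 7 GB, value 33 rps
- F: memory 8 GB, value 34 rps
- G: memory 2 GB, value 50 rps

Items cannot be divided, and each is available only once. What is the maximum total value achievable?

This is a 0/1 knapsack; check combinations near the capacity.
- B+G: memory 7+2=9, value 47+50=97
- D+G: memory 8+2=10, value 43+50=93
- A+C+G: memory 3+5+2=10, value 35+5+50=90
- A+G: memory 3+2=5, value 35+50=85
- F+G: memory 8+2=10, value 34+50=84
Best: 97 rps.

97 rps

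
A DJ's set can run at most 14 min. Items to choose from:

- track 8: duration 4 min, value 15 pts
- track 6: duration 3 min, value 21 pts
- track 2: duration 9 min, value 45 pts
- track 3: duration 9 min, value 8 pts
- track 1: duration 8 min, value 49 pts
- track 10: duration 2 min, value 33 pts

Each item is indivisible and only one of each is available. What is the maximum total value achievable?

Check high-value combinations within 14 min:
- track 6+track 1+track 10: duration 3+8+2=13, value 21+49+33=103
- track 6+track 2+track 10: duration 3+9+2=14, value 21+45+33=99
- track 8+track 1+track 10: duration 4+8+2=14, value 15+49+33=97
- track 1+track 10: duration 8+2=10, value 49+33=82
Best: 103 pts.

103 pts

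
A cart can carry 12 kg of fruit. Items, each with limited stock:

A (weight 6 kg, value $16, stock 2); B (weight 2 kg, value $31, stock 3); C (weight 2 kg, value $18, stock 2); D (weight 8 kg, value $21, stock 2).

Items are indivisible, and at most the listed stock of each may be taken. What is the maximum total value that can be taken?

Top feasible selections:
- 3×B + 2×C: weight 10, value 129
- 3×B + 1×C: weight 8, value 111
- 1×A + 3×B: weight 12, value 109
- 2×B + 2×C: weight 8, value 98
Best: $129.

$129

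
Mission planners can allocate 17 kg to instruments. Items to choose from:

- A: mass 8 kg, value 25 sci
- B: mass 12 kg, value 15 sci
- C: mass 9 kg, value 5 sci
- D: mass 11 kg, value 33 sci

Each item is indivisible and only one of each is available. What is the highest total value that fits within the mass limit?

33 sci

Check high-value combinations within 17 kg:
- D: mass 11, value 33
- A+C: mass 8+9=17, value 25+5=30
- A: mass 8, value 25
Best: 33 sci.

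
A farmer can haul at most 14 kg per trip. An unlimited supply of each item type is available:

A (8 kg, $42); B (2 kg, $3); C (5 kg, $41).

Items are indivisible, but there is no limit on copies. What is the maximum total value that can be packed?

Best value-per-unit is C at 41/5; filling with it alone gives 2×41 = 82.
Optimal mix: 2×B + 2×C → weight 14, value 88.

$88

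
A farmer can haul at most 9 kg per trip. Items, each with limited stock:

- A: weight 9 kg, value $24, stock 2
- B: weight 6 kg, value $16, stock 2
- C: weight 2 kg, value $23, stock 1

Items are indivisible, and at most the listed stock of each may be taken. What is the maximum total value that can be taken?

$39

Top feasible selections:
- 1×B + 1×C: weight 8, value 39
- 1×A: weight 9, value 24
Best: $39.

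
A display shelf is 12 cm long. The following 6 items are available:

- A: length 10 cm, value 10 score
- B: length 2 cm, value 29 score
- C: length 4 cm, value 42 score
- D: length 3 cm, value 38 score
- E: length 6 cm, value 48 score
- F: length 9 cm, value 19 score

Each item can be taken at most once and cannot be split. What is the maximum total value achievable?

Check high-value combinations within 12 cm:
- B+C+E: length 2+4+6=12, value 29+42+48=119
- B+D+E: length 2+3+6=11, value 29+38+48=115
- B+C+D: length 2+4+3=9, value 29+42+38=109
Best: 119 score.

119 score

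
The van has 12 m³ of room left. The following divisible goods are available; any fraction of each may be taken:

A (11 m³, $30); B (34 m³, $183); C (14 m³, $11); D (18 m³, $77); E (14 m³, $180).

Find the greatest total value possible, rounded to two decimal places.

Take in order of value per unit:
- E (180/14 per unit): 12 of 14 → value 12×180/14 = 154.2857, running total 154.29
Total 154.29.

154.29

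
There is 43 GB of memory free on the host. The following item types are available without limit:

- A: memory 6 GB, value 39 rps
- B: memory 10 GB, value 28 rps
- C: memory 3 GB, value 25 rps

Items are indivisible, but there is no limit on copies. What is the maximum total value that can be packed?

Best value-per-unit is C at 25/3, and filling with it alone uses memory 14×3=42. No mix of the others beats 14×25 = 350.

350 rps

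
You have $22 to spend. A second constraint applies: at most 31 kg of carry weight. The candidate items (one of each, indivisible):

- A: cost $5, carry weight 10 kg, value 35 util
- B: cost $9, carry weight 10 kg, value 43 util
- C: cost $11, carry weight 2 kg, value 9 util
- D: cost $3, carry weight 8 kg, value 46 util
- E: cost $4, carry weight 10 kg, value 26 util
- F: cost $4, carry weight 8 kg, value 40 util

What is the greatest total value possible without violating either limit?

129 util

Feasible sets respecting both limits:
- B+D+F: cost 16, carry weight 26, value 129
- A+B+D: cost 17, carry weight 28, value 124
- A+D+F: cost 12, carry weight 26, value 121
Best: 129 util.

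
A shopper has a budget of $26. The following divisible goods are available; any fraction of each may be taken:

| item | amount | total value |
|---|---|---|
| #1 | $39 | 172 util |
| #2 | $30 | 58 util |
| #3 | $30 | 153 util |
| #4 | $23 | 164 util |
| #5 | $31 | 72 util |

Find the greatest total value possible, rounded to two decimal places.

179.30

Take in order of value per unit:
- #4 (164/23 per unit): all 23 → value 164, running total 164.00
- #3 (153/30 per unit): 3 of 30 → value 3×153/30 = 15.3000, running total 179.30
Total 179.30.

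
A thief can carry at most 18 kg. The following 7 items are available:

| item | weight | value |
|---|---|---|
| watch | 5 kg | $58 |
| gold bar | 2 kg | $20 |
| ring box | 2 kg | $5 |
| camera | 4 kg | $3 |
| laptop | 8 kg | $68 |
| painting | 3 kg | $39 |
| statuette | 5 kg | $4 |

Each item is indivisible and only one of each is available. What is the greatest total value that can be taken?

Check high-value combinations within 18 kg:
- watch+gold bar+laptop+painting: weight 5+2+8+3=18, value 58+20+68+39=185
- watch+ring box+laptop+painting: weight 5+2+8+3=18, value 58+5+68+39=170
- watch+laptop+painting: weight 5+8+3=16, value 58+68+39=165
- watch+gold bar+ring box+laptop: weight 5+2+2+8=17, value 58+20+5+68=151
Best: $185.

$185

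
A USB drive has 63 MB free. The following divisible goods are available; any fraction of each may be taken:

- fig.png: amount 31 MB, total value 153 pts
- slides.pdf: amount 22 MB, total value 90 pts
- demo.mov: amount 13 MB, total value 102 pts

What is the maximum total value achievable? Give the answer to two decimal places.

Take in order of value per unit:
- demo.mov (102/13 per unit): all 13 → value 102, running total 102.00
- fig.png (153/31 per unit): all 31 → value 153, running total 255.00
- slides.pdf (90/22 per unit): 19 of 22 → value 19×90/22 = 77.7273, running total 332.73
Total 332.73.

332.73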